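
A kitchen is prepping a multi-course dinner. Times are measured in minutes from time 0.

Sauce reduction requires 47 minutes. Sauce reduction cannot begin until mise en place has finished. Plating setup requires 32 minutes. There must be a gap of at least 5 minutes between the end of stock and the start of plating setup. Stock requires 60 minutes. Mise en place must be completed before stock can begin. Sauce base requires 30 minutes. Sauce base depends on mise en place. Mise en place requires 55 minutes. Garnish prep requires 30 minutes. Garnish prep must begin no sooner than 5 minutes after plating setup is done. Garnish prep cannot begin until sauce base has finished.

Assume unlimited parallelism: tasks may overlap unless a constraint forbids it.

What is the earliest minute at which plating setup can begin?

120

Nothing blocks mise en place, so it runs from minute 0 to minute 55.
After mise en place (finishes minute 55), stock can start at minute 55 and finishes at minute 115.
Plating setup waits on stock (finishes minute 115, plus 5-minute gap → minute 120), so the earliest it can start is minute 120.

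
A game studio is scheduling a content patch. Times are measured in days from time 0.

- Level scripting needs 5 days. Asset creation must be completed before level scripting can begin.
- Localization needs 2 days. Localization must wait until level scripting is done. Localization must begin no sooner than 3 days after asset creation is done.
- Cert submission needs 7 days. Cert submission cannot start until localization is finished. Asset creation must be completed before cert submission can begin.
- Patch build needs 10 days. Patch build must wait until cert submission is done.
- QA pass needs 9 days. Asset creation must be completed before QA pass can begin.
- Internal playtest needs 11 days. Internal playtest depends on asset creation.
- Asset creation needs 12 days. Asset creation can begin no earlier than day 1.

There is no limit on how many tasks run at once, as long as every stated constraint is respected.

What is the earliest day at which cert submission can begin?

Asset creation cannot begin until its own release at day 1. It runs from day 1 to 1 + 12 = day 13.
After asset creation (finishes day 13), level scripting can start at day 13 and finishes at day 18.
For localization: level scripting (finishes day 18); asset creation (finishes day 13, plus 3-day gap → day 16). Taking the maximum gives a start of day 18, and it finishes at 18 + 2 = day 20.
Cert submission waits on localization (finishes day 20); asset creation (finishes day 13). The latest of these is day 20, which is the earliest cert submission can start.

20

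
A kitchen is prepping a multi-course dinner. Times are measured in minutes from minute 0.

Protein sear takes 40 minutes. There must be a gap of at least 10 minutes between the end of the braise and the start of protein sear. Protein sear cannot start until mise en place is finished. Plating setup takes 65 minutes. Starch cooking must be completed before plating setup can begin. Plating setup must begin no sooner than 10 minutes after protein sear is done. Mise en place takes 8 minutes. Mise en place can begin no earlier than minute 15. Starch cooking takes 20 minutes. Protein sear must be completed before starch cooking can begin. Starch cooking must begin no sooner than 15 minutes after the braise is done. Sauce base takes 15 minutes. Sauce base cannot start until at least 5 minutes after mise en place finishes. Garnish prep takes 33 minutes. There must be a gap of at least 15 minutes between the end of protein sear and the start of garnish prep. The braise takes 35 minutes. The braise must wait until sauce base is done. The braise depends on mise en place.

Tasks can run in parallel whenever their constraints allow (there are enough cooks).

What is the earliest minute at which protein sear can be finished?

128

Mise en place waits on its own release at minute 15, so it starts at minute 15 and finishes at 15 + 8 = minute 23.
Sauce base waits on mise en place (finishes minute 23, plus 5-minute gap → minute 28), so it starts at minute 28 and finishes at 28 + 15 = minute 43.
The braise cannot start until sauce base (finishes minute 43); mise en place (finishes minute 23). The controlling bound is minute 43, so the braise finishes at 43 + 35 = minute 78.
For protein sear: the braise (finishes minute 78, plus 10-minute gap → minute 88); mise en place (finishes minute 23). Taking the maximum gives a start of minute 88, and it finishes at 88 + 40 = minute 128.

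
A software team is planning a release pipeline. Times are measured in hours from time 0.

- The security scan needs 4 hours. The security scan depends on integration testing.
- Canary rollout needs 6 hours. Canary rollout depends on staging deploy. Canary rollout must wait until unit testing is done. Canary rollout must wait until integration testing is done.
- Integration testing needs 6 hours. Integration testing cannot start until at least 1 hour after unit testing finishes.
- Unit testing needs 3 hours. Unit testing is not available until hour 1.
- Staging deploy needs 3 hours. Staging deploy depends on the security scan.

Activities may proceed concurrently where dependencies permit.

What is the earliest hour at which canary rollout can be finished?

After its own release at hour 1, unit testing can start at hour 1 and finishes at hour 4.
Integration testing waits on unit testing (finishes hour 4, plus 1-hour gap → hour 5), so it starts at hour 5 and finishes at 5 + 6 = hour 11.
The security scan waits on integration testing (finishes hour 11), so it starts at hour 11 and finishes at 11 + 4 = hour 15.
After the security scan (finishes hour 15), staging deploy can start at hour 15 and finishes at hour 18.
Canary rollout cannot start until staging deploy (finishes hour 18); unit testing (finishes hour 4); integration testing (finishes hour 11). The controlling bound is hour 18, so canary rollout finishes at 18 + 6 = hour 24.

24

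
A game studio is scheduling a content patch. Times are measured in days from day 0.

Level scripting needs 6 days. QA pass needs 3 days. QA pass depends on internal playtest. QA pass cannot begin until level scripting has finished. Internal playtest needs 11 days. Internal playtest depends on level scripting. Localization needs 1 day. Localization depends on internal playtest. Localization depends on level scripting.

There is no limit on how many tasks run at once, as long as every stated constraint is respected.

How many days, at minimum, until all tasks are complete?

Level scripting has no prerequisites, so it starts at day 0 and finishes at day 6.
After level scripting (finishes day 6), internal playtest can start at day 6 and finishes at day 17.
QA pass needs all of internal playtest (finishes day 17); level scripting (finishes day 6). That puts its earliest start at day 17; it finishes at 17 + 3 = day 20.
For localization: internal playtest (finishes day 17); level scripting (finishes day 6). Taking the maximum gives a start of day 17, and it finishes at 17 + 1 = day 18.
All tasks are finished once the last one completes. Finish times: Level scripting at 6, Internal playtest at 17, Localization at 18, QA pass at 20. The latest is day 20.

20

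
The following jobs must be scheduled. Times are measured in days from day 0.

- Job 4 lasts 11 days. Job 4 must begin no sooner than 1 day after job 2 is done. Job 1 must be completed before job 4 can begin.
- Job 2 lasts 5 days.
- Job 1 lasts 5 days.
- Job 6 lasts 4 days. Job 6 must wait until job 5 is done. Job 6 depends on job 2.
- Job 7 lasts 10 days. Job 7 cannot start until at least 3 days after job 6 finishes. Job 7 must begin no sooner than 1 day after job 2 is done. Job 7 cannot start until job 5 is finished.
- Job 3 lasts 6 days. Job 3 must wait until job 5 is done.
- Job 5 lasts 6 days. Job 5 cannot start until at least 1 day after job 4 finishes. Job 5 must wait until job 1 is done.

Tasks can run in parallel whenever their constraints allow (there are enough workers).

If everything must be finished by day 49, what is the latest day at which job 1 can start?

Job 3 must finish by day 49; it takes 6 days, so it must start by 49 − 6 = day 43.
Job 7 has no dependents, so it just needs to finish by day 49. Starting by 49 − 10 = day 39 achieves that.
Job 6 has to be done before job 7 (must start by day 39, minus 3-day gap → day 36). That means finishing by day 36, i.e. starting by 36 − 4 = day 32.
Job 5 feeds job 3 (must start by day 43); job 6 (must start by day 32); job 7 (must start by day 39). Taking the minimum, job 5 must finish by day 32 and start by 32 − 6 = day 26.
Job 4 must finish before job 5 (must start by day 26, minus 1-day gap → day 25). With an 11-day duration, job 4 must start by 25 − 11 = day 14.
For job 1: job 4 (must start by day 14); job 5 (must start by day 26). The most restrictive is day 14; with a 5-day duration, job 1 must start by day 9.

9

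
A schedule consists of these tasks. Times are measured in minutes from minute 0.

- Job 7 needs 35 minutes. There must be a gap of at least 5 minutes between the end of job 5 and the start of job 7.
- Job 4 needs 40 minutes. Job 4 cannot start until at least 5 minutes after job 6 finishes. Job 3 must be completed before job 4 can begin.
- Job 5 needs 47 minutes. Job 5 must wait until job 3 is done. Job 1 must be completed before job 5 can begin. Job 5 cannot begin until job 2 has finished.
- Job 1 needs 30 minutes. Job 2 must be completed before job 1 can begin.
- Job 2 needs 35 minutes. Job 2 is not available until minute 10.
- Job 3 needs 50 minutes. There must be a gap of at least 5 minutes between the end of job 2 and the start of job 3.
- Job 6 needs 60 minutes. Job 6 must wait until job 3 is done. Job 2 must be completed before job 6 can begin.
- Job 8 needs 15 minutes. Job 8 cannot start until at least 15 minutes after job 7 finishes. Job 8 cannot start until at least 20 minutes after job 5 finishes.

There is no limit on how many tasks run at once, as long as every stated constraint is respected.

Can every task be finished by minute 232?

Job 2 cannot begin until its own release at minute 10. It runs from minute 10 to 10 + 35 = minute 45.
Job 3 cannot begin until job 2 (finishes minute 45, plus 5-minute gap → minute 50). It runs from minute 50 to 50 + 50 = minute 100.
Job 6 has to wait for job 3 (finishes minute 100); job 2 (finishes minute 45). The latest of these is minute 100, so job 6 runs minute 100 to 100 + 60 = minute 160.
Job 4 cannot start until job 6 (finishes minute 160, plus 5-minute gap → minute 165); job 3 (finishes minute 100). The controlling bound is minute 165, so job 4 finishes at 165 + 40 = minute 205.
After job 2 (finishes minute 45), job 1 can start at minute 45 and finishes at minute 75.
Job 5 needs all of job 3 (finishes minute 100); job 1 (finishes minute 75); job 2 (finishes minute 45). That puts its earliest start at minute 100; it finishes at 100 + 47 = minute 147.
Job 7 waits on job 5 (finishes minute 147, plus 5-minute gap → minute 152), so it starts at minute 152 and finishes at 152 + 35 = minute 187.
Job 8 has to wait for job 7 (finishes minute 187, plus 15-minute gap → minute 202); job 5 (finishes minute 147, plus 20-minute gap → minute 167). The latest of these is minute 202, so job 8 runs minute 202 to 202 + 15 = minute 217.
Every task is finished by minute 217, which is no later than the deadline of 232, so the schedule is feasible.

Yes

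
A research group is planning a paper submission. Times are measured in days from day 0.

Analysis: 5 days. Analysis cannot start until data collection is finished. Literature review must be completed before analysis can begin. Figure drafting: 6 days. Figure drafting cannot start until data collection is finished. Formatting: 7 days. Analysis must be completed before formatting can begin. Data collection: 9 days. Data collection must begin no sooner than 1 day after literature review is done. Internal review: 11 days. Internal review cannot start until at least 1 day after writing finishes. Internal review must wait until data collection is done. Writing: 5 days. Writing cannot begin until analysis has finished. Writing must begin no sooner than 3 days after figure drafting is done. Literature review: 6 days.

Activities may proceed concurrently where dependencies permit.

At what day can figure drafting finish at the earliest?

Nothing blocks literature review, so it runs from day 0 to day 6.
Data collection cannot begin until literature review (finishes day 6, plus 1-day gap → day 7). It runs from day 7 to 7 + 9 = day 16.
Figure drafting cannot begin until data collection (finishes day 16). It runs from day 16 to 16 + 6 = day 22.

22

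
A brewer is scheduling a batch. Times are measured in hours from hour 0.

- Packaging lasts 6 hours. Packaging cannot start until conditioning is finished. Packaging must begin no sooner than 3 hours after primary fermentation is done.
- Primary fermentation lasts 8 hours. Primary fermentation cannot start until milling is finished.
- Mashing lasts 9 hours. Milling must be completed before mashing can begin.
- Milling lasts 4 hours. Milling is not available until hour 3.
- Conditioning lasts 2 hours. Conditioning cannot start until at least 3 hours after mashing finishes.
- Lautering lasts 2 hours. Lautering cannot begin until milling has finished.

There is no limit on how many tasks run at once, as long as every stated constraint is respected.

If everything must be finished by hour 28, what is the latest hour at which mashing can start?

8

Packaging must finish by hour 28; it takes 6 hours, so it must start by 28 − 6 = hour 22.
Conditioning has to be done before packaging (must start by hour 22). That means finishing by hour 22, i.e. starting by 22 − 2 = hour 20.
Mashing feeds into conditioning (must start by hour 20, minus 3-hour gap → hour 17); so mashing must finish by hour 17 and therefore start by hour 8.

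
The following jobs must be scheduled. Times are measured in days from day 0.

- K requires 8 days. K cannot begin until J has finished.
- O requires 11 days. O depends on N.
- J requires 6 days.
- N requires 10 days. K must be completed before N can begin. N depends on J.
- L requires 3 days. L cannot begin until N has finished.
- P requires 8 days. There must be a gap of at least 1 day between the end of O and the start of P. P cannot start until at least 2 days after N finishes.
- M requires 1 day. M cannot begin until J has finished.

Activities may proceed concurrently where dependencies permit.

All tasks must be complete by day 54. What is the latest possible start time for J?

Nothing follows L; the deadline of day 54 is its only limit. It must start by 54 − 3 = day 51.
P must finish by day 54; it takes 8 days, so it must start by 54 − 8 = day 46.
O must finish before P (must start by day 46, minus 1-day gap → day 45). With an 11-day duration, O must start by 45 − 11 = day 34.
N feeds L (must start by day 51); O (must start by day 34); P (must start by day 46, minus 2-day gap → day 44). Taking the minimum, N must finish by day 34 and start by 34 − 10 = day 24.
Since N (must start by day 24) depends on it, K must finish by day 24. Backing off its 8-day duration gives a latest start of day 16.
To finish by day 54, M (duration 1) must start no later than day 53.
J must finish in time for K (must start by day 16); M (must start by day 53); N (must start by day 24). The tightest is day 16, so J must start by 16 − 6 = day 10.

10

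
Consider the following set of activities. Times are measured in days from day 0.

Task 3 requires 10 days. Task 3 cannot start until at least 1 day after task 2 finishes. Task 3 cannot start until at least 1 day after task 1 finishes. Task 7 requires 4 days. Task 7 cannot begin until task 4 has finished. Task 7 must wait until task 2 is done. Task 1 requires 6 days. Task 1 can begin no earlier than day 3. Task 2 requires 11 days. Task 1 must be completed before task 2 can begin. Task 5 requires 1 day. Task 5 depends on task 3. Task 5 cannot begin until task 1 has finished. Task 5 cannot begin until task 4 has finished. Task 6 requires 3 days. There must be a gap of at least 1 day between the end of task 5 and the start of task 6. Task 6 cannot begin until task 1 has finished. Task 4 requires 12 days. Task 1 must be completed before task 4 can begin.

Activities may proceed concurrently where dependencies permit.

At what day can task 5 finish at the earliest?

Task 1 cannot begin until its own release at day 3. It runs from day 3 to 3 + 6 = day 9.
Task 4 cannot begin until task 1 (finishes day 9). It runs from day 9 to 9 + 12 = day 21.
Task 2 waits on task 1 (finishes day 9), so it starts at day 9 and finishes at 9 + 11 = day 20.
Task 3 cannot start until task 2 (finishes day 20, plus 1-day gap → day 21); task 1 (finishes day 9, plus 1-day gap → day 10). The controlling bound is day 21, so task 3 finishes at 21 + 10 = day 31.
Task 5 has to wait for task 3 (finishes day 31); task 1 (finishes day 9); task 4 (finishes day 21). The latest of these is day 31, so task 5 runs day 31 to 31 + 1 = day 32.

32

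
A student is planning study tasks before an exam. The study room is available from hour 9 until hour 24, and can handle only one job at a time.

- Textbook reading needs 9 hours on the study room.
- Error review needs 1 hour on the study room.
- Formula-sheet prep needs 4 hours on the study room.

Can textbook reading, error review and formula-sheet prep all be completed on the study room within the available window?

The study room window is 24 − 9 = 15 hours.
Running back to back, the jobs need 9 + 1 + 4 = 14 hours on the study room.
Since 14 ≤ 15, they fit within the window.

Yes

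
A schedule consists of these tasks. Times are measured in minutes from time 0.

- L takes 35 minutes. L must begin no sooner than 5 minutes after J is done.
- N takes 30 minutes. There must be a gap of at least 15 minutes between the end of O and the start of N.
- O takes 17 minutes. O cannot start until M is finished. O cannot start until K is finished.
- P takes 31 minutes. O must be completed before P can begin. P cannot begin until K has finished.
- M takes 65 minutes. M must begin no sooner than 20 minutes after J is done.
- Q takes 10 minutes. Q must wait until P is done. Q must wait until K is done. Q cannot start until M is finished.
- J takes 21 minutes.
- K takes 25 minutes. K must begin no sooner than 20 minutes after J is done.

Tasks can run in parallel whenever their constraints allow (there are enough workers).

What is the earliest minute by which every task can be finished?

168

J can start immediately at minute 0; it finishes at minute 21.
M cannot begin until J (finishes minute 21, plus 20-minute gap → minute 41). It runs from minute 41 to 41 + 65 = minute 106.
L cannot begin until J (finishes minute 21, plus 5-minute gap → minute 26). It runs from minute 26 to 26 + 35 = minute 61.
After J (finishes minute 21, plus 20-minute gap → minute 41), K can start at minute 41 and finishes at minute 66.
O needs all of M (finishes minute 106); K (finishes minute 66). That puts its earliest start at minute 106; it finishes at 106 + 17 = minute 123.
P cannot start until O (finishes minute 123); K (finishes minute 66). The controlling bound is minute 123, so P finishes at 123 + 31 = minute 154.
For Q: P (finishes minute 154); K (finishes minute 66); M (finishes minute 106). Taking the maximum gives a start of minute 154, and it finishes at 154 + 10 = minute 164.
After O (finishes minute 123, plus 15-minute gap → minute 138), N can start at minute 138 and finishes at minute 168.
All tasks are finished once the last one completes. Finish times: J at 21, K at 66, L at 61, M at 106, N at 168, O at 123, P at 154, Q at 164. The latest is minute 168.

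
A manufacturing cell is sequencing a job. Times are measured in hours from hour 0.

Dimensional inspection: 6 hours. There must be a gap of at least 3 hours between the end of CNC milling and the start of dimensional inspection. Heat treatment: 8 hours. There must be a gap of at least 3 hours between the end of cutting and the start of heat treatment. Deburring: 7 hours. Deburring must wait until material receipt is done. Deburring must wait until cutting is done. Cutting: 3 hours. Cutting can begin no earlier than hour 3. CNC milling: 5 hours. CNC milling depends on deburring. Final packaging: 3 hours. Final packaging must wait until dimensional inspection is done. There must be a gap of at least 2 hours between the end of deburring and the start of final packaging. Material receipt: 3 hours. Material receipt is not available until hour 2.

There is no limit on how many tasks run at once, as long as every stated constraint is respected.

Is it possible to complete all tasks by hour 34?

Cutting cannot begin until its own release at hour 3. It runs from hour 3 to 3 + 3 = hour 6.
Heat treatment waits on cutting (finishes hour 6, plus 3-hour gap → hour 9), so it starts at hour 9 and finishes at 9 + 8 = hour 17.
Material receipt waits on its own release at hour 2, so it starts at hour 2 and finishes at 2 + 3 = hour 5.
Deburring has to wait for material receipt (finishes hour 5); cutting (finishes hour 6). The latest of these is hour 6, so deburring runs hour 6 to 6 + 7 = hour 13.
After deburring (finishes hour 13), CNC milling can start at hour 13 and finishes at hour 18.
Dimensional inspection cannot begin until CNC milling (finishes hour 18, plus 3-hour gap → hour 21). It runs from hour 21 to 21 + 6 = hour 27.
Final packaging has to wait for dimensional inspection (finishes hour 27); deburring (finishes hour 13, plus 2-hour gap → hour 15). The latest of these is hour 27, so final packaging runs hour 27 to 27 + 3 = hour 30.
Every task is finished by hour 30, which is no later than the deadline of 34, so the schedule is feasible.

Yes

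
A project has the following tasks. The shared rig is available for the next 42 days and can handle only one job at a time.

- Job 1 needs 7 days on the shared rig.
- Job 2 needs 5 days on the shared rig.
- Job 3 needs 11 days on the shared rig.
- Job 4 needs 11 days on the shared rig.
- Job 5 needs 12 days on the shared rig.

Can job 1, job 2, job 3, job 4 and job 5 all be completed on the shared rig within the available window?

Running back to back, the jobs need 7 + 5 + 11 + 11 + 12 = 46 days on the shared rig.
Since 46 > 42, they cannot all fit.

No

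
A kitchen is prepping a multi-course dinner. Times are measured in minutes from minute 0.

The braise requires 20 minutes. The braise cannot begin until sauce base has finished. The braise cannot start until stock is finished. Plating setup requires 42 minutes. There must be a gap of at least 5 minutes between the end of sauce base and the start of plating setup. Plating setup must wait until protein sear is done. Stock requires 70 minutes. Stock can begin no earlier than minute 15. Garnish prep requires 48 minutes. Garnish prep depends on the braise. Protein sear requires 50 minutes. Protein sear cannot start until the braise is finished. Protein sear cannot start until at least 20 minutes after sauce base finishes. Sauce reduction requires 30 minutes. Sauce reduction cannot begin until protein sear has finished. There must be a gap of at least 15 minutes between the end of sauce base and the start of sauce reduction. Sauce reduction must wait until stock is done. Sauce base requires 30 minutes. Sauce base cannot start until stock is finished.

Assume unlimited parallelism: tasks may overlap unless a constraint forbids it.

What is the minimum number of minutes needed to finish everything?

Stock cannot begin until its own release at minute 15. It runs from minute 15 to 15 + 70 = minute 85.
Sauce base cannot begin until stock (finishes minute 85). It runs from minute 85 to 85 + 30 = minute 115.
The braise cannot start until sauce base (finishes minute 115); stock (finishes minute 85). The controlling bound is minute 115, so the braise finishes at 115 + 20 = minute 135.
After the braise (finishes minute 135), garnish prep can start at minute 135 and finishes at minute 183.
Protein sear needs all of the braise (finishes minute 135); sauce base (finishes minute 115, plus 20-minute gap → minute 135). That puts its earliest start at minute 135; it finishes at 135 + 50 = minute 185.
Plating setup cannot start until sauce base (finishes minute 115, plus 5-minute gap → minute 120); protein sear (finishes minute 185). The controlling bound is minute 185, so plating setup finishes at 185 + 42 = minute 227.
For sauce reduction: protein sear (finishes minute 185); sauce base (finishes minute 115, plus 15-minute gap → minute 130); stock (finishes minute 85). Taking the maximum gives a start of minute 185, and it finishes at 185 + 30 = minute 215.
All tasks are finished once the last one completes. Finish times: Stock at 85, Sauce base at 115, The braise at 135, Protein sear at 185, Sauce reduction at 215, Plating setup at 227, Garnish prep at 183. The latest is minute 227.

227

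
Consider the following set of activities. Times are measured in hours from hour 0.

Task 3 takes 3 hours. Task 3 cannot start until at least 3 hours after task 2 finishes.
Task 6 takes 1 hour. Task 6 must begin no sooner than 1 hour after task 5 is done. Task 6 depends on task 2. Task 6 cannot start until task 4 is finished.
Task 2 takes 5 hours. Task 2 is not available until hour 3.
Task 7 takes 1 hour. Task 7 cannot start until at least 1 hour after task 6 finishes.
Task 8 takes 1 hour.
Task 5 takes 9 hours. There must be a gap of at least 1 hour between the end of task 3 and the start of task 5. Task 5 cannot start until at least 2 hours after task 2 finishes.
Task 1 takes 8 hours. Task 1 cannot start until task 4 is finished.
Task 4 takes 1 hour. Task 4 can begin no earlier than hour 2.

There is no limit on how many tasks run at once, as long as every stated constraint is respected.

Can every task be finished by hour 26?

No

Task 8 has no prerequisites, so it starts at hour 0 and finishes at hour 1.
Task 4 waits on its own release at hour 2, so it starts at hour 2 and finishes at 2 + 1 = hour 3.
Task 1 cannot begin until task 4 (finishes hour 3). It runs from hour 3 to 3 + 8 = hour 11.
After its own release at hour 3, task 2 can start at hour 3 and finishes at hour 8.
Task 3 waits on task 2 (finishes hour 8, plus 3-hour gap → hour 11), so it starts at hour 11 and finishes at 11 + 3 = hour 14.
For task 5: task 3 (finishes hour 14, plus 1-hour gap → hour 15); task 2 (finishes hour 8, plus 2-hour gap → hour 10). Taking the maximum gives a start of hour 15, and it finishes at 15 + 9 = hour 24.
Task 6 has to wait for task 5 (finishes hour 24, plus 1-hour gap → hour 25); task 2 (finishes hour 8); task 4 (finishes hour 3). The latest of these is hour 25, so task 6 runs hour 25 to 25 + 1 = hour 26.
After task 6 (finishes hour 26, plus 1-hour gap → hour 27), task 7 can start at hour 27 and finishes at hour 28.
The earliest everything can be done is hour 28, which is after the deadline of 26, so it is not possible.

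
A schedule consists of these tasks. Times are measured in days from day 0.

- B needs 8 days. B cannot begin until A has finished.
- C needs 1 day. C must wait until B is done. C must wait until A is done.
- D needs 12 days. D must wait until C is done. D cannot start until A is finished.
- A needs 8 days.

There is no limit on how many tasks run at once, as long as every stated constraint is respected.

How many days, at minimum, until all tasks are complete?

29

A has no prerequisites, so it starts at day 0 and finishes at day 8.
B cannot begin until A (finishes day 8). It runs from day 8 to 8 + 8 = day 16.
C has to wait for B (finishes day 16); A (finishes day 8). The latest of these is day 16, so C runs day 16 to 16 + 1 = day 17.
D has to wait for C (finishes day 17); A (finishes day 8). The latest of these is day 17, so D runs day 17 to 17 + 12 = day 29.
All tasks are finished once the last one completes. Finish times: A at 8, B at 16, C at 17, D at 29. The latest is day 29.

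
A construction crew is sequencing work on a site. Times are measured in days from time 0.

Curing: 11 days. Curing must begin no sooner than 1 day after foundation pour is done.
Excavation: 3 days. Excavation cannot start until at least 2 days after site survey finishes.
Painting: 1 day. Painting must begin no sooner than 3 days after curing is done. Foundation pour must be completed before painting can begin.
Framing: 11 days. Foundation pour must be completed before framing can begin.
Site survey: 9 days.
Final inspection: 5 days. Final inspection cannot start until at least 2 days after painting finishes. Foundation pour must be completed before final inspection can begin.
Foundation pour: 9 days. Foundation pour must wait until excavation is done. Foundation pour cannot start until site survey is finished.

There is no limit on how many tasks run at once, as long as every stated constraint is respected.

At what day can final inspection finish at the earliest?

46

Site survey has no prerequisites, so it starts at day 0 and finishes at day 9.
Excavation waits on site survey (finishes day 9, plus 2-day gap → day 11), so it starts at day 11 and finishes at 11 + 3 = day 14.
For foundation pour: excavation (finishes day 14); site survey (finishes day 9). Taking the maximum gives a start of day 14, and it finishes at 14 + 9 = day 23.
After foundation pour (finishes day 23, plus 1-day gap → day 24), curing can start at day 24 and finishes at day 35.
Painting cannot start until curing (finishes day 35, plus 3-day gap → day 38); foundation pour (finishes day 23). The controlling bound is day 38, so painting finishes at 38 + 1 = day 39.
Final inspection has to wait for painting (finishes day 39, plus 2-day gap → day 41); foundation pour (finishes day 23). The latest of these is day 41, so final inspection runs day 41 to 41 + 5 = day 46.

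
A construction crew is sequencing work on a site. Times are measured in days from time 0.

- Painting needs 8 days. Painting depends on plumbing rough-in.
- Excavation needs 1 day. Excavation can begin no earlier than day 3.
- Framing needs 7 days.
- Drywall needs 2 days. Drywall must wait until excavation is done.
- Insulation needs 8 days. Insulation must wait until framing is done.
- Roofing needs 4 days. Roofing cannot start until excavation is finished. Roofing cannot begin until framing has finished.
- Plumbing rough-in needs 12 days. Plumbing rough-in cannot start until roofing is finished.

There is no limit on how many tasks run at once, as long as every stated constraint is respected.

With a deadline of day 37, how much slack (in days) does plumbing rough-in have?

6

Framing can start immediately at day 0; it finishes at day 7.
After its own release at day 3, excavation can start at day 3 and finishes at day 4.
Roofing has to wait for excavation (finishes day 4); framing (finishes day 7). The latest of these is day 7, so roofing runs day 7 to 7 + 4 = day 11.
After roofing (finishes day 11), plumbing rough-in can start at day 11 and finishes at day 23.

Working backward from the deadline:
Nothing follows painting; the deadline of day 37 is its only limit. It must start by 37 − 8 = day 29.
Plumbing rough-in has to be done before painting (must start by day 29). That means finishing by day 29, i.e. starting by 29 − 12 = day 17.
So plumbing rough-in can start as early as day 11 and as late as day 17, giving 17 − 11 = 6 days of slack.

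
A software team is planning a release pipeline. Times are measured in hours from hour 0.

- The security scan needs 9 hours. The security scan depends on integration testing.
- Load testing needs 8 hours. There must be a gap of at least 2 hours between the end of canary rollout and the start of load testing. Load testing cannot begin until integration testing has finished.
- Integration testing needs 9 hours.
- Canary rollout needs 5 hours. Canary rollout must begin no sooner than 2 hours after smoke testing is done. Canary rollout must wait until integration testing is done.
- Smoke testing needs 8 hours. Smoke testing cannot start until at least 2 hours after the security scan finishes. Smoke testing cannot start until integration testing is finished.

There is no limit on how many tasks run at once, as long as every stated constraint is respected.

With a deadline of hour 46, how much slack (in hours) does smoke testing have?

Integration testing can start immediately at hour 0; it finishes at hour 9.
The security scan waits on integration testing (finishes hour 9), so it starts at hour 9 and finishes at 9 + 9 = hour 18.
Smoke testing has to wait for the security scan (finishes hour 18, plus 2-hour gap → hour 20); integration testing (finishes hour 9). The latest of these is hour 20, so smoke testing runs hour 20 to 20 + 8 = hour 28.

Working backward from the deadline:
Load testing must finish by hour 46; it takes 8 hours, so it must start by 46 − 8 = hour 38.
Canary rollout feeds into load testing (must start by hour 38, minus 2-hour gap → hour 36); so canary rollout must finish by hour 36 and therefore start by hour 31.
Smoke testing has to be done before canary rollout (must start by hour 31, minus 2-hour gap → hour 29). That means finishing by hour 29, i.e. starting by 29 − 8 = hour 21.
So smoke testing can start as early as hour 20 and as late as hour 21, giving 21 − 20 = 1 hour of slack.

1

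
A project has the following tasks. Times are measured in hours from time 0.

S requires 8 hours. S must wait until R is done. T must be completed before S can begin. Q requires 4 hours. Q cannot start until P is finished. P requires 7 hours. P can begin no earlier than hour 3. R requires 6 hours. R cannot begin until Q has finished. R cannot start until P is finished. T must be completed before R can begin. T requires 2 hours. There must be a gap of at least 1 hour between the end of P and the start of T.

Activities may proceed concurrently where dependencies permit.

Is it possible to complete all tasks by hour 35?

P waits on its own release at hour 3, so it starts at hour 3 and finishes at 3 + 7 = hour 10.
After P (finishes hour 10, plus 1-hour gap → hour 11), T can start at hour 11 and finishes at hour 13.
After P (finishes hour 10), Q can start at hour 10 and finishes at hour 14.
R cannot start until Q (finishes hour 14); P (finishes hour 10); T (finishes hour 13). The controlling bound is hour 14, so R finishes at 14 + 6 = hour 20.
S has to wait for R (finishes hour 20); T (finishes hour 13). The latest of these is hour 20, so S runs hour 20 to 20 + 8 = hour 28.
Every task is finished by hour 28, which is no later than the deadline of 35, so the schedule is feasible.

Yes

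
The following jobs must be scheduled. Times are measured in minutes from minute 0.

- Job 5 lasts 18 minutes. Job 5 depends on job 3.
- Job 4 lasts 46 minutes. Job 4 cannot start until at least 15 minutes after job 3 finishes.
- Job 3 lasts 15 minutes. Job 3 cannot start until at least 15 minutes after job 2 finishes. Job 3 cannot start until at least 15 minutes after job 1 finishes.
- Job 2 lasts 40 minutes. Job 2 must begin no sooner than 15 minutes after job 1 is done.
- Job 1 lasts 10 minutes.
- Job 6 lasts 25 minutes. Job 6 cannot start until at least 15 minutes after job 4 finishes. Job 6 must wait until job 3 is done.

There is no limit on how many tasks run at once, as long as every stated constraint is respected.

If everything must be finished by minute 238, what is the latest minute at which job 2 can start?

Nothing follows job 6; the deadline of minute 238 is its only limit. It must start by 238 − 25 = minute 213.
Job 4 feeds into job 6 (must start by minute 213, minus 15-minute gap → minute 198); so job 4 must finish by minute 198 and therefore start by minute 152.
Job 5 has no dependents, so it just needs to finish by minute 238. Starting by 238 − 18 = minute 220 achieves that.
Job 3 has several dependents: job 4 (must start by minute 152, minus 15-minute gap → minute 137); job 5 (must start by minute 220); job 6 (must start by minute 213). The earliest of those limits is minute 137, so job 3 must start by 137 − 15 = minute 122.
Job 2 must finish before job 3 (must start by minute 122, minus 15-minute gap → minute 107). With a 40-minute duration, job 2 must start by 107 − 40 = minute 67.

67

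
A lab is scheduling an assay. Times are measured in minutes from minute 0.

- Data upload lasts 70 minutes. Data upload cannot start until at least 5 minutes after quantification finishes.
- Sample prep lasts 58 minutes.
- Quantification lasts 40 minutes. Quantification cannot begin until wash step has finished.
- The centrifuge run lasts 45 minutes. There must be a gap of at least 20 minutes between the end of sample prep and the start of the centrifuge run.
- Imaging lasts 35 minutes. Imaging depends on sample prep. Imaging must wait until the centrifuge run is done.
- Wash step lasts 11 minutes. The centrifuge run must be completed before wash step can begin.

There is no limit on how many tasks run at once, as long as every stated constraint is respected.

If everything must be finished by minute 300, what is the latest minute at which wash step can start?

174

Nothing follows data upload; the deadline of minute 300 is its only limit. It must start by 300 − 70 = minute 230.
Since data upload (must start by minute 230, minus 5-minute gap → minute 225) depends on it, quantification must finish by minute 225. Backing off its 40-minute duration gives a latest start of minute 185.
Wash step must finish before quantification (must start by minute 185). With an 11-minute duration, wash step must start by 185 − 11 = minute 174.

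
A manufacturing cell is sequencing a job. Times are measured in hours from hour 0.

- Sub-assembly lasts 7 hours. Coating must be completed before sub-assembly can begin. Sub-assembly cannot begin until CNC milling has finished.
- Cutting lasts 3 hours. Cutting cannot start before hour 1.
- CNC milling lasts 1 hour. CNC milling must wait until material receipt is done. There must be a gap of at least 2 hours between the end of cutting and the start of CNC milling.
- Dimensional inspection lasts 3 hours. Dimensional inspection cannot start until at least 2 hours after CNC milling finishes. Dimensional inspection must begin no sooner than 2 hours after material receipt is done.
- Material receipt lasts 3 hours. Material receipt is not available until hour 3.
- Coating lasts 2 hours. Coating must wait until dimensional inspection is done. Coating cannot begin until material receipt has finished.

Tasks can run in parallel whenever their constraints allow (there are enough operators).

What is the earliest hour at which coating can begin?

12

After its own release at hour 1, cutting can start at hour 1 and finishes at hour 4.
After its own release at hour 3, material receipt can start at hour 3 and finishes at hour 6.
CNC milling has to wait for material receipt (finishes hour 6); cutting (finishes hour 4, plus 2-hour gap → hour 6). The latest of these is hour 6, so CNC milling runs hour 6 to 6 + 1 = hour 7.
Dimensional inspection needs all of CNC milling (finishes hour 7, plus 2-hour gap → hour 9); material receipt (finishes hour 6, plus 2-hour gap → hour 8). That puts its earliest start at hour 9; it finishes at 9 + 3 = hour 12.
Coating waits on dimensional inspection (finishes hour 12); material receipt (finishes hour 6). The latest of these is hour 12, which is the earliest coating can start.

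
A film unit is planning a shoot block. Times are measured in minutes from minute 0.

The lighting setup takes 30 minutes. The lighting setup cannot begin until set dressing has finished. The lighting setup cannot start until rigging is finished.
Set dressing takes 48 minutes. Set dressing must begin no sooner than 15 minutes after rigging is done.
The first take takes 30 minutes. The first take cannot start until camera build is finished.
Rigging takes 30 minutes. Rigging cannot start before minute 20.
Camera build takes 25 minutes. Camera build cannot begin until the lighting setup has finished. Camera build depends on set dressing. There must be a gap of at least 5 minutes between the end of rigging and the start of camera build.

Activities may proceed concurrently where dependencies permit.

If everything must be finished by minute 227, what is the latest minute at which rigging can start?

The first take has no dependents, so it just needs to finish by minute 227. Starting by 227 − 30 = minute 197 achieves that.
Camera build feeds into the first take (must start by minute 197); so camera build must finish by minute 197 and therefore start by minute 172.
The lighting setup has to be done before camera build (must start by minute 172). That means finishing by minute 172, i.e. starting by 172 − 30 = minute 142.
Set dressing must finish in time for the lighting setup (must start by minute 142); camera build (must start by minute 172). The tightest is minute 142, so set dressing must start by 142 − 48 = minute 94.
Rigging must finish in time for set dressing (must start by minute 94, minus 15-minute gap → minute 79); the lighting setup (must start by minute 142); camera build (must start by minute 172, minus 5-minute gap → minute 167). The tightest is minute 79, so rigging must start by 79 − 30 = minute 49.

49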